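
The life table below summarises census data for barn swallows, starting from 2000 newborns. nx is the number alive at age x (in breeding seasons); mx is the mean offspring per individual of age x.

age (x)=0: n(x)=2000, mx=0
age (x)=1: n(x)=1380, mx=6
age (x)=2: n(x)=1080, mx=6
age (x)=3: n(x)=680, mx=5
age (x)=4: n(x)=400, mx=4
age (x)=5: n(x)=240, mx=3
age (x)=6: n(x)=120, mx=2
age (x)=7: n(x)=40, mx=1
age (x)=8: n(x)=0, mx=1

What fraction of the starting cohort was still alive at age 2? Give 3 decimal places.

l_2 = n_2/n_0 = 1080/2000 = 0.54 → 0.540

0.540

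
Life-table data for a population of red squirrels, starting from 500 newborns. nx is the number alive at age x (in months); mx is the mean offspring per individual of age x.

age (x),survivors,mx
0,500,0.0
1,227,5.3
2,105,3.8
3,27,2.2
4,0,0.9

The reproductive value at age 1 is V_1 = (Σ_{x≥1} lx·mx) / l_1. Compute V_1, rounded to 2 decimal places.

lx = nx/n0 = nx/500: 1, 0.454, 0.21, 0.054, 0
lx·mx for x ≥ 1: 2.4062, 0.798, 0.1188, 0 → sum = 3.323
V_1 = 3.323 / l_1 = 3.323 / 0.454 = 7.319383… → 7.32

7.32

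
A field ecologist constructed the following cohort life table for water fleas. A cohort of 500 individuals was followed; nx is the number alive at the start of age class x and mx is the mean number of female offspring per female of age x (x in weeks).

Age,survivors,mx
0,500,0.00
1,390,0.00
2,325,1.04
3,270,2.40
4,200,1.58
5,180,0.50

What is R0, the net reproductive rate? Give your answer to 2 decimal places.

lx = nx/n0 = nx/500: 1, 0.78, 0.65, 0.54, 0.4, 0.36
lx·mx by age: 0, 0, 0.676, 1.296, 0.632, 0.18
R0 = Σ lx·mx = 2.784 → 2.78

2.78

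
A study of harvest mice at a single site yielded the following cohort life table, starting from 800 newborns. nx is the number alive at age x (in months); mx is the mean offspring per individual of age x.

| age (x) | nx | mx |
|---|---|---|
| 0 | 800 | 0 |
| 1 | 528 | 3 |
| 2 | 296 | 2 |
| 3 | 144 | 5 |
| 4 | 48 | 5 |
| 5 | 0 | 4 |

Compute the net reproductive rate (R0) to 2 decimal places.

3.92

lx = nx/n0 = nx/800: 1, 0.66, 0.37, 0.18, 0.06, 0
lx·mx by age: 0, 1.98, 0.74, 0.9, 0.3, 0
R0 = Σ lx·mx = 3.92 → 3.92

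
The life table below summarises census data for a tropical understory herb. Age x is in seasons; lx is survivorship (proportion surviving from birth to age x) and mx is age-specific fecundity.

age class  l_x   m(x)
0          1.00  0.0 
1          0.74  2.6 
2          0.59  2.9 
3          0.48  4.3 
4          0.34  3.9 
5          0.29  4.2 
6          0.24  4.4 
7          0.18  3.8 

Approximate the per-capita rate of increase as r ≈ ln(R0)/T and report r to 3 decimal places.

R0 = Σ lx·mx = 0 + 1.924 + 1.711 + 2.064 + 1.326 + 1.218 + 1.056 + 0.684 = 9.983
Σ x·lx·mx = 34.056; T = 34.056/9.983 = 3.4114…
r ≈ ln(R0)/T = ln(9.983)/3.4114… = 0.67447… → 0.674

0.674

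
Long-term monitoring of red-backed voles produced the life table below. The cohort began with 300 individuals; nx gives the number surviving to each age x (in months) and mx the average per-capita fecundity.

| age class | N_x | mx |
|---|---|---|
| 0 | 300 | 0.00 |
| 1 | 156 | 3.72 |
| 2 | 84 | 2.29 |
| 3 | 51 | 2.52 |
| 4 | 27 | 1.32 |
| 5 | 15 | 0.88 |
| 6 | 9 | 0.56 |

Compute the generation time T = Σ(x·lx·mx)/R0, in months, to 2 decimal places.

1.66

lx = nx/n0 = nx/300: 1, 0.52, 0.28, 0.17, 0.09, 0.05, 0.03
lx·mx: 0, 1.9344, 0.6412, 0.4284, 0.1188, 0.044, 0.0168 → R0 = 3.1836
x·lx·mx: 0, 1.9344, 1.2824, 1.2852, 0.4752, 0.22, 0.1008 → Σ = 5.298
T = 5.298 / 3.1836 = 1.664154… → 1.66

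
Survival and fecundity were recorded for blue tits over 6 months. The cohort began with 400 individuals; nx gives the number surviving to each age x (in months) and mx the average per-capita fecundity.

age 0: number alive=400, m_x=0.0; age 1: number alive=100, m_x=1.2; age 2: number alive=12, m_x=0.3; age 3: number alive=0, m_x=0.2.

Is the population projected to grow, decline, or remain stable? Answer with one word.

lx = nx/n0 = nx/400: 1, 0.25, 0.03, 0
R0 = Σ lx·mx = 0 + 0.3 + 0.009 + 0 = 0.309
R0 < 1, so the population is declining.

declining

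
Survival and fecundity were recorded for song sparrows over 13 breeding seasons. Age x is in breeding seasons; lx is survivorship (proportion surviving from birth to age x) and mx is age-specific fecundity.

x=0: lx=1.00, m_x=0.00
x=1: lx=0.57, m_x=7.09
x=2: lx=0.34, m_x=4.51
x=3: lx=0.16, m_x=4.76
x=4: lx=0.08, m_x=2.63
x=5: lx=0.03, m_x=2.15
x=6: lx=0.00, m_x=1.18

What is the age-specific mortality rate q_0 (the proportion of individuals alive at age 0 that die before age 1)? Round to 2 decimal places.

0.43

q_0 = (l_0 − l_1) / l_0 = (1 − 0.57) / 1
     = 0.43 / 1 = 0.43 → 0.43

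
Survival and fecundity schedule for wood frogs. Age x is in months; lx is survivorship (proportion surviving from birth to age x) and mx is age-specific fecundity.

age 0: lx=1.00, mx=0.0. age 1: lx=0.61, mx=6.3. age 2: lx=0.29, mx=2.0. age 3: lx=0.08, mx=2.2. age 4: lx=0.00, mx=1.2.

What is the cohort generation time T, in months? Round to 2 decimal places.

lx·mx: 0, 3.843, 0.58, 0.176, 0 → R0 = 4.599
x·lx·mx: 0, 3.843, 1.16, 0.528, 0 → Σ = 5.531
T = 5.531 / 4.599 = 1.202653… → 1.20

1.20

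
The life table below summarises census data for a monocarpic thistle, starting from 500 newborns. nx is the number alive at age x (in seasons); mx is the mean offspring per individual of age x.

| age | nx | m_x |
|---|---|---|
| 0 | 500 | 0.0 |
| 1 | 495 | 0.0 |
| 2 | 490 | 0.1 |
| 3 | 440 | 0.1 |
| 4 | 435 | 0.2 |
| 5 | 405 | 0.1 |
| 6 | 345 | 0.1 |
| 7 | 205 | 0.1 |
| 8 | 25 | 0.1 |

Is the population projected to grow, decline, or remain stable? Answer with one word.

declining

lx = nx/n0 = nx/500: 1, 0.99, 0.98, 0.88, 0.87, 0.81, 0.69, 0.41, 0.05
R0 = Σ lx·mx = 0 + 0 + 0.098 + 0.088 + 0.174 + 0.081 + 0.069 + 0.041 + 0.005 = 0.556
R0 < 1, so the population is declining.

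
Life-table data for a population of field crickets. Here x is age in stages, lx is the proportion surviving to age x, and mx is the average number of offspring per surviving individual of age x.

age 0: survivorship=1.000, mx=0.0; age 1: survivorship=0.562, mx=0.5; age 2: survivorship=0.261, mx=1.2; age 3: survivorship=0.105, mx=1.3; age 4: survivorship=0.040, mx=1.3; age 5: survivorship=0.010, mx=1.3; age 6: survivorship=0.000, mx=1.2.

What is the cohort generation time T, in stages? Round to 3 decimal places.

lx·mx: 0, 0.281, 0.3132, 0.1365, 0.052, 0.013, 0 → R0 = 0.7957
x·lx·mx: 0, 0.281, 0.6264, 0.4095, 0.208, 0.065, 0 → Σ = 1.5899
T = 1.5899 / 0.7957 = 1.998115… → 1.998

1.998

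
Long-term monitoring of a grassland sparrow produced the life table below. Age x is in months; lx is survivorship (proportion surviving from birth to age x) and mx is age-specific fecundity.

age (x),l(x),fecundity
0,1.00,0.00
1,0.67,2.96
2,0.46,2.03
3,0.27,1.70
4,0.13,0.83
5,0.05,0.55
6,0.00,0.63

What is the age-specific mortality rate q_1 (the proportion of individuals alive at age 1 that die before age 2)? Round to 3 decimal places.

q_1 = (l_1 − l_2) / l_1 = (0.67 − 0.46) / 0.67
     = 0.21 / 0.67 = 0.313433… → 0.313

0.313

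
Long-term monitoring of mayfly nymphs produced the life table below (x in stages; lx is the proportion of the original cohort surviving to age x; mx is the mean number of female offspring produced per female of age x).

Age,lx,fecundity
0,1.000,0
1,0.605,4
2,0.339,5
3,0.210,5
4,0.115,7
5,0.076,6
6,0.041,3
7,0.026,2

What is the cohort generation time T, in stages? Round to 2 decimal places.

lx·mx: 0, 2.42, 1.695, 1.05, 0.805, 0.456, 0.123, 0.052 → R0 = 6.601
x·lx·mx: 0, 2.42, 3.39, 3.15, 3.22, 2.28, 0.738, 0.364 → Σ = 15.562
T = 15.562 / 6.601 = 2.357522… → 2.36

2.36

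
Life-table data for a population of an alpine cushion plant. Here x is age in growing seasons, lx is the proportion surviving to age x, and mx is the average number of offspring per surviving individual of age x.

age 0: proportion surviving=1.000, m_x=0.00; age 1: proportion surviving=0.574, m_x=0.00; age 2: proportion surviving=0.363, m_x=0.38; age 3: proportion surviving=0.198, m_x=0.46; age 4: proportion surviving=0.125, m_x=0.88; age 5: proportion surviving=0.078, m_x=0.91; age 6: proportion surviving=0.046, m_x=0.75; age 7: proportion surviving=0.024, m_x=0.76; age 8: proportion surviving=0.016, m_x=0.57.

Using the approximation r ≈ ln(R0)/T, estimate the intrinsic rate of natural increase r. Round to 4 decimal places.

R0 = Σ lx·mx = 0 + 0 + 0.13794 + 0.09108 + 0.11 + 0.07098 + 0.0345 + 0.01824 + 0.00912 = 0.47186
Σ x·lx·mx = 1.75166; T = 1.75166/0.47186 = 3.71225…
r ≈ ln(R0)/T = ln(0.47186)/3.71225… = -0.202323… → -0.2023

-0.2023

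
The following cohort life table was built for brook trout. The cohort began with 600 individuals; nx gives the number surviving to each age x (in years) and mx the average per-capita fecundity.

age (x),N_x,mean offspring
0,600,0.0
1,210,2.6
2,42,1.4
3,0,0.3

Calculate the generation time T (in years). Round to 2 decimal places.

1.10

lx = nx/n0 = nx/600: 1, 0.35, 0.07, 0
lx·mx: 0, 0.91, 0.098, 0 → R0 = 1.008
x·lx·mx: 0, 0.91, 0.196, 0 → Σ = 1.106
T = 1.106 / 1.008 = 1.097222… → 1.10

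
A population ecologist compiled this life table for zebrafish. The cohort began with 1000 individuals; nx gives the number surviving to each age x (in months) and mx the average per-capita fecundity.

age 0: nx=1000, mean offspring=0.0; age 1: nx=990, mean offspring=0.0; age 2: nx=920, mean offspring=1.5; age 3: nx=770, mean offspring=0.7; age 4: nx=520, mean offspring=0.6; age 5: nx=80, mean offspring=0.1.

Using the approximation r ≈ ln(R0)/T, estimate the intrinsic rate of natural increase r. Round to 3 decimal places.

lx = nx/n0 = nx/1000: 1, 0.99, 0.92, 0.77, 0.52, 0.08
R0 = Σ lx·mx = 0 + 0 + 1.38 + 0.539 + 0.312 + 0.008 = 2.239
Σ x·lx·mx = 5.665; T = 5.665/2.239 = 2.53015…
r ≈ ln(R0)/T = ln(2.239)/2.53015… = 0.31857… → 0.319

0.319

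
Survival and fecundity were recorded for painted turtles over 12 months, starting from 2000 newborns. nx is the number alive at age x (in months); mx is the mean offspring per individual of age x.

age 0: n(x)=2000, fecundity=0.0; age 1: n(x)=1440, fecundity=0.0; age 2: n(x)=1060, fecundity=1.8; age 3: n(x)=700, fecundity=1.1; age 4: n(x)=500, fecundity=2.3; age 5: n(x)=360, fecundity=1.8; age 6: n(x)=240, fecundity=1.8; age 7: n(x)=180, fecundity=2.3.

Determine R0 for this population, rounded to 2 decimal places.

2.66

lx = nx/n0 = nx/2000: 1, 0.72, 0.53, 0.35, 0.25, 0.18, 0.12, 0.09
lx·mx by age: 0, 0, 0.954, 0.385, 0.575, 0.324, 0.216, 0.207
R0 = Σ lx·mx = 2.661 → 2.66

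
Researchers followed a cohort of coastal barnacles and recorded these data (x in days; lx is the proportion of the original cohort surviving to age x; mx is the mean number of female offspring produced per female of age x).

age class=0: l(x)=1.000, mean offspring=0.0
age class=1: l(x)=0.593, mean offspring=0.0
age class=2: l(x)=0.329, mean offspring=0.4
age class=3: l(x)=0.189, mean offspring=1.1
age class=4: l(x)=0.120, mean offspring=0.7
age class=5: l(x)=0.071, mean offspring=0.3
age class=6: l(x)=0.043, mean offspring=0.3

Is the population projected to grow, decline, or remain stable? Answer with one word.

R0 = Σ lx·mx = 0 + 0 + 0.1316 + 0.2079 + 0.084 + 0.0213 + 0.0129 = 0.4577
R0 < 1, so the population is declining.

declining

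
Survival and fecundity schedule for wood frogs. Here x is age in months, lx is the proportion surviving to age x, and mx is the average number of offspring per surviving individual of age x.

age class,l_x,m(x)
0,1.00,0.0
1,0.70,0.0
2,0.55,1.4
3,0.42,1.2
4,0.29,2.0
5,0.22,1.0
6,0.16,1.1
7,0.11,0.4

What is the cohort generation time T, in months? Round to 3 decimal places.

3.416

lx·mx: 0, 0, 0.77, 0.504, 0.58, 0.22, 0.176, 0.044 → R0 = 2.294
x·lx·mx: 0, 0, 1.54, 1.512, 2.32, 1.1, 1.056, 0.308 → Σ = 7.836
T = 7.836 / 2.294 = 3.415867… → 3.416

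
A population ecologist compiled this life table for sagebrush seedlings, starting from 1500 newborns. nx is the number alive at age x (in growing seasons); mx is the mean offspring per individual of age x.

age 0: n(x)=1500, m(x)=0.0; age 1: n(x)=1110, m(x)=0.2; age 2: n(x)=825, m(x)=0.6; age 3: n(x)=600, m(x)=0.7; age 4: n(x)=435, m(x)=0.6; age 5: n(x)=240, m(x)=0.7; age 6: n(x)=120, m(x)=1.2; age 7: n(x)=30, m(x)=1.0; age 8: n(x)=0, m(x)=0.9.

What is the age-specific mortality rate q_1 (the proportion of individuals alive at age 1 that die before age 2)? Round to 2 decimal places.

lx = nx/n0 = nx/1500: 1, 0.74, 0.55, 0.4, 0.29, 0.16, 0.08, 0.02, 0
q_1 = (l_1 − l_2) / l_1 = (0.74 − 0.55) / 0.74
     = 0.19 / 0.74 = 0.256757… → 0.26

0.26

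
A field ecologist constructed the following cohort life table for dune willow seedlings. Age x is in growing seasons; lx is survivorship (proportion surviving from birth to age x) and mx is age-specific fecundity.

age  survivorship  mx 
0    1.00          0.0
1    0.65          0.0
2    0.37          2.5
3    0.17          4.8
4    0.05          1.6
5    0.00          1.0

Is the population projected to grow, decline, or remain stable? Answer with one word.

R0 = Σ lx·mx = 0 + 0 + 0.925 + 0.816 + 0.08 + 0 = 1.821
R0 > 1, so the population is growing.

growing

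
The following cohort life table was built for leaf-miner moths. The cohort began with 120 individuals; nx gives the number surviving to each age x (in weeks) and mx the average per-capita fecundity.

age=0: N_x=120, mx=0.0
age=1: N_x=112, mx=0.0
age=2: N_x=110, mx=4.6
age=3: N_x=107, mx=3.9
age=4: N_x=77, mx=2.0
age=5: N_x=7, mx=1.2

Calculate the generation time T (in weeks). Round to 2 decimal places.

2.69

lx = nx/n0 = nx/120: 1, 0.93333…, 0.91667…, 0.89167…, 0.64167…, 0.05833…
lx·mx: 0, 0, 4.216667…, 3.4775…, 1.283333…, 0.07… → R0 = 9.0475…
x·lx·mx: 0, 0, 8.433333…, 10.4325…, 5.133333…, 0.35… → Σ = 24.349167…
T = 24.349167… / 9.0475… = 2.691259… → 2.69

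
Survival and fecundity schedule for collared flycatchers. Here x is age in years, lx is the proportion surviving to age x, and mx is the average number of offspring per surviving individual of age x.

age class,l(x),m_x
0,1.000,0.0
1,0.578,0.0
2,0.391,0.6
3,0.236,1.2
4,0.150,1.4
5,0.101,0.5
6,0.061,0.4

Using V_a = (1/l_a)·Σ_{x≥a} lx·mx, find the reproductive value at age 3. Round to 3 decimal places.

2.407

lx·mx for x ≥ 3: 0.2832, 0.21, 0.0505, 0.0244 → sum = 0.5681
V_3 = 0.5681 / l_3 = 0.5681 / 0.236 = 2.407203… → 2.407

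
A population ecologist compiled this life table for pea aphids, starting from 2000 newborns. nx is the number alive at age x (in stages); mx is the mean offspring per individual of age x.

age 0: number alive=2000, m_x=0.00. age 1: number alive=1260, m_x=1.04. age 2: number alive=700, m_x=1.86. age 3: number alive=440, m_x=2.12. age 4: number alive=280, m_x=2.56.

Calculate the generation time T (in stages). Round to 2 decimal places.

2.25

lx = nx/n0 = nx/2000: 1, 0.63, 0.35, 0.22, 0.14
lx·mx: 0, 0.6552, 0.651, 0.4664, 0.3584 → R0 = 2.131
x·lx·mx: 0, 0.6552, 1.302, 1.3992, 1.4336 → Σ = 4.79
T = 4.79 / 2.131 = 2.247771… → 2.25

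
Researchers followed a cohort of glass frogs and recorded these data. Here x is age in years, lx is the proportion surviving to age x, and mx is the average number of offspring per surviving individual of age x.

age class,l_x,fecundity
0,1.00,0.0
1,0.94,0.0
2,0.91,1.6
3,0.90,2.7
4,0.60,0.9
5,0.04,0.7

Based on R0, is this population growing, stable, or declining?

R0 = Σ lx·mx = 0 + 0 + 1.456 + 2.43 + 0.54 + 0.028 = 4.454
R0 > 1, so the population is growing.

growing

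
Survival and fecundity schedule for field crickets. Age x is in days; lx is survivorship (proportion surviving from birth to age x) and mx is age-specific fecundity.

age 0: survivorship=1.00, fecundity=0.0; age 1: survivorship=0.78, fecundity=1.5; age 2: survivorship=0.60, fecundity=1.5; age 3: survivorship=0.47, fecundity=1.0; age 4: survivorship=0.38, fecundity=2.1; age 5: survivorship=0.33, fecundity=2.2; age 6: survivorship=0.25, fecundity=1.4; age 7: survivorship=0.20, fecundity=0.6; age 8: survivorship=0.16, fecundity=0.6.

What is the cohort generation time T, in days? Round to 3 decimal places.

3.220

lx·mx: 0, 1.17, 0.9, 0.47, 0.798, 0.726, 0.35, 0.12, 0.096 → R0 = 4.63
x·lx·mx: 0, 1.17, 1.8, 1.41, 3.192, 3.63, 2.1, 0.84, 0.768 → Σ = 14.91
T = 14.91 / 4.63 = 3.220302… → 3.220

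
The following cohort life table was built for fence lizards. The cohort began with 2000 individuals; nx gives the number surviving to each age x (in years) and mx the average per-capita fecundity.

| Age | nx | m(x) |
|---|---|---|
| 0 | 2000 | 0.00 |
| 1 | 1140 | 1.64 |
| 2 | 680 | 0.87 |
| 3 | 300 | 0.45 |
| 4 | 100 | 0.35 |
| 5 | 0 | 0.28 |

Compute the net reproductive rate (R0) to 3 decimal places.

1.316

lx = nx/n0 = nx/2000: 1, 0.57, 0.34, 0.15, 0.05, 0
lx·mx by age: 0, 0.9348, 0.2958, 0.0675, 0.0175, 0
R0 = Σ lx·mx = 1.3156 → 1.316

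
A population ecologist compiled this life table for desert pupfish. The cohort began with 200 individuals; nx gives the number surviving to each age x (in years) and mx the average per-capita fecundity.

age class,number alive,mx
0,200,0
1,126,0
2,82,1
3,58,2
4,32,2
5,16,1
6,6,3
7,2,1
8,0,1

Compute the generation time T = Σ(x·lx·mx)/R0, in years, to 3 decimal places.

lx = nx/n0 = nx/200: 1, 0.63, 0.41, 0.29, 0.16, 0.08, 0.03, 0.01, 0
lx·mx: 0, 0, 0.41, 0.58, 0.32, 0.08, 0.09, 0.01, 0 → R0 = 1.49
x·lx·mx: 0, 0, 0.82, 1.74, 1.28, 0.4, 0.54, 0.07, 0 → Σ = 4.85
T = 4.85 / 1.49 = 3.255034… → 3.255

3.255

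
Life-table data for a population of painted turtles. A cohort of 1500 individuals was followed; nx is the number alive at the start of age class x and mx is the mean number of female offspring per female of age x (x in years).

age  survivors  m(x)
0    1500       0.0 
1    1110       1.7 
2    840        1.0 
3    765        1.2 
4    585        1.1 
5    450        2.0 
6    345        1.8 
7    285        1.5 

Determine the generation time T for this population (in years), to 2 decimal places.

3.22

lx = nx/n0 = nx/1500: 1, 0.74, 0.56, 0.51, 0.39, 0.3, 0.23, 0.19
lx·mx: 0, 1.258, 0.56, 0.612, 0.429, 0.6, 0.414, 0.285 → R0 = 4.158
x·lx·mx: 0, 1.258, 1.12, 1.836, 1.716, 3, 2.484, 1.995 → Σ = 13.409
T = 13.409 / 4.158 = 3.224868… → 3.22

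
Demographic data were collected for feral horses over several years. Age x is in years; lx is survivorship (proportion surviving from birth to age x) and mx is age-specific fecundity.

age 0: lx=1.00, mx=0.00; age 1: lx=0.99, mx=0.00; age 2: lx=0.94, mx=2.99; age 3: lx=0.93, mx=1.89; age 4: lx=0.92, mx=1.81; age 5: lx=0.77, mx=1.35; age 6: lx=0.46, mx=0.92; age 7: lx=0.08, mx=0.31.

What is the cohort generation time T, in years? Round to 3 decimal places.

lx·mx: 0, 0, 2.8106, 1.7577, 1.6652, 1.0395, 0.4232, 0.0248 → R0 = 7.721
x·lx·mx: 0, 0, 5.6212, 5.2731, 6.6608, 5.1975, 2.5392, 0.1736 → Σ = 25.4654
T = 25.4654 / 7.721 = 3.2982… → 3.298

3.298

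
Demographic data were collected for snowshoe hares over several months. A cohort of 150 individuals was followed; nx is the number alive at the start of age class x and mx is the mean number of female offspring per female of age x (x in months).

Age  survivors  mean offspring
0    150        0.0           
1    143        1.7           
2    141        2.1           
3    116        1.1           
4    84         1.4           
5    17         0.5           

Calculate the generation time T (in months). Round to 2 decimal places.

lx = nx/n0 = nx/150: 1, 0.95333…, 0.94, 0.77333…, 0.56, 0.11333…
lx·mx: 0, 1.620667…, 1.974, 0.850667…, 0.784, 0.056667… → R0 = 5.286…
x·lx·mx: 0, 1.620667…, 3.948, 2.552…, 3.136, 0.283333… → Σ = 11.54…
T = 11.54… / 5.286… = 2.183125… → 2.18

2.18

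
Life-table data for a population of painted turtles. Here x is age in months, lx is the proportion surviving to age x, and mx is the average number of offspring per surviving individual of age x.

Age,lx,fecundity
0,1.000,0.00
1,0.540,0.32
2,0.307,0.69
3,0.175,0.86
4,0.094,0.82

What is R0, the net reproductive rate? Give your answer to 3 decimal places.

lx·mx by age: 0, 0.1728, 0.21183, 0.1505, 0.07708
R0 = Σ lx·mx = 0.61221 → 0.612

0.612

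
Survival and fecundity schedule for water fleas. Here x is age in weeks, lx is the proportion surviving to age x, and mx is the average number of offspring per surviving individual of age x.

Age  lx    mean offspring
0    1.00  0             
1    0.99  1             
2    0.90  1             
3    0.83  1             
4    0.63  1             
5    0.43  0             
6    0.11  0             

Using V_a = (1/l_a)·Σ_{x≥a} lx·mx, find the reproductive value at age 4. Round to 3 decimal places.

1.000

lx·mx for x ≥ 4: 0.63, 0, 0 → sum = 0.63
V_4 = 0.63 / l_4 = 0.63 / 0.63 = 1 → 1.000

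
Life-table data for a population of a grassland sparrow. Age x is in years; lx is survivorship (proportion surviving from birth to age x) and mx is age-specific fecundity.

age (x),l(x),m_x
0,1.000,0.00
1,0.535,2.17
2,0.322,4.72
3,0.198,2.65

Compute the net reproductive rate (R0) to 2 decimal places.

3.21

lx·mx by age: 0, 1.16095, 1.51984, 0.5247
R0 = Σ lx·mx = 3.20549 → 3.21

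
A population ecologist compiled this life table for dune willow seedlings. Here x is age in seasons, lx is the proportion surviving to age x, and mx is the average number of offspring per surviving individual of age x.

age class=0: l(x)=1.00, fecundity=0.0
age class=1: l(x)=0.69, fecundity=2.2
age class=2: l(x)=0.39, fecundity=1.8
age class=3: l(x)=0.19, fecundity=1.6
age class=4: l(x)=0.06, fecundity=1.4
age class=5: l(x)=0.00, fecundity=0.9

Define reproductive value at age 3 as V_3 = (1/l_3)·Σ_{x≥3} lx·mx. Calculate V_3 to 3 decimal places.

2.042

lx·mx for x ≥ 3: 0.304, 0.084, 0 → sum = 0.388
V_3 = 0.388 / l_3 = 0.388 / 0.19 = 2.042105… → 2.042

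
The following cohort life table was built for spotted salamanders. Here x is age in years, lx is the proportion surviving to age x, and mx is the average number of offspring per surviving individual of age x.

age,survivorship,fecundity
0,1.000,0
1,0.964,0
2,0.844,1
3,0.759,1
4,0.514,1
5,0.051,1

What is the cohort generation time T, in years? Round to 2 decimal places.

lx·mx: 0, 0, 0.844, 0.759, 0.514, 0.051 → R0 = 2.168
x·lx·mx: 0, 0, 1.688, 2.277, 2.056, 0.255 → Σ = 6.276
T = 6.276 / 2.168 = 2.894834… → 2.89

2.89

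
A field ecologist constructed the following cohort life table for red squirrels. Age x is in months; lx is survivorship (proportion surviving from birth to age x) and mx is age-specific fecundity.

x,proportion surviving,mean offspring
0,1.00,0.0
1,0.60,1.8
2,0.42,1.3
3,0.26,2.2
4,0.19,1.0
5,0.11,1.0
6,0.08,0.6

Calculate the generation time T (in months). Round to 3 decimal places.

lx·mx: 0, 1.08, 0.546, 0.572, 0.19, 0.11, 0.048 → R0 = 2.546
x·lx·mx: 0, 1.08, 1.092, 1.716, 0.76, 0.55, 0.288 → Σ = 5.486
T = 5.486 / 2.546 = 2.154753… → 2.155

2.155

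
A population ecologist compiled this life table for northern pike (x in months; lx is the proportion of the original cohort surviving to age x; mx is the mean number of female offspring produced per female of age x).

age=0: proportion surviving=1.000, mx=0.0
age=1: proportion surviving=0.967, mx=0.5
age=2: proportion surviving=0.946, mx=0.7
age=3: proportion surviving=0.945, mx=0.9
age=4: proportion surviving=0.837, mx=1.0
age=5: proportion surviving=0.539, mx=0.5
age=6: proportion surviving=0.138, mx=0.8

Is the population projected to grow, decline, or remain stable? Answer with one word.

R0 = Σ lx·mx = 0 + 0.4835 + 0.6622 + 0.8505 + 0.837 + 0.2695 + 0.1104 = 3.2131
R0 > 1, so the population is growing.

growing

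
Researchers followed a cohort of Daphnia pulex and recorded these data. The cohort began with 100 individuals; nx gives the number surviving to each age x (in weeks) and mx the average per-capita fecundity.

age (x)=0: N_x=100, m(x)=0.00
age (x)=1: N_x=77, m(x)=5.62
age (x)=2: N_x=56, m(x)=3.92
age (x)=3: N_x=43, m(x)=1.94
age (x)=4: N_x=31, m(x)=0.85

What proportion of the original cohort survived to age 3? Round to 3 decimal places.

l_3 = n_3/n_0 = 43/100 = 0.43 → 0.430

0.430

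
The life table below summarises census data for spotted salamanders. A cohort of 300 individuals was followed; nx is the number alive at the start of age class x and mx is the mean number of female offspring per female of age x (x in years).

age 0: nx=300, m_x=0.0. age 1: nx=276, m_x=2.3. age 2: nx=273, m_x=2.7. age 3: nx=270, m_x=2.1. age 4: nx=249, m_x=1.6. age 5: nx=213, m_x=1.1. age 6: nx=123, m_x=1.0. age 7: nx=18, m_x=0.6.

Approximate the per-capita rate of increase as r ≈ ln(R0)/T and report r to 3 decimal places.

0.805

lx = nx/n0 = nx/300: 1, 0.92, 0.91, 0.9, 0.83, 0.71, 0.41, 0.06
R0 = Σ lx·mx = 0 + 2.116 + 2.457 + 1.89 + 1.328 + 0.781 + 0.41 + 0.036 = 9.018
Σ x·lx·mx = 24.629; T = 24.629/9.018 = 2.73109…
r ≈ ln(R0)/T = ln(9.018)/2.73109… = 0.80525… → 0.805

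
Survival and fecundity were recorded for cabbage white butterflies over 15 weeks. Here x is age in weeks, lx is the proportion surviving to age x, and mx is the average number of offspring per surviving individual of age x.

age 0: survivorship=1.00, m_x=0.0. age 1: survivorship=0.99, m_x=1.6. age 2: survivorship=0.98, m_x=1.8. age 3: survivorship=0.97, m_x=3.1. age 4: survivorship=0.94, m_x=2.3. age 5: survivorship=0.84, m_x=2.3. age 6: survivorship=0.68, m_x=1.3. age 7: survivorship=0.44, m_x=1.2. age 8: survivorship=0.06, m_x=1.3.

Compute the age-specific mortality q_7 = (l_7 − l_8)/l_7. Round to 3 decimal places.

0.864

q_7 = (l_7 − l_8) / l_7 = (0.44 − 0.06) / 0.44
     = 0.38 / 0.44 = 0.863636… → 0.864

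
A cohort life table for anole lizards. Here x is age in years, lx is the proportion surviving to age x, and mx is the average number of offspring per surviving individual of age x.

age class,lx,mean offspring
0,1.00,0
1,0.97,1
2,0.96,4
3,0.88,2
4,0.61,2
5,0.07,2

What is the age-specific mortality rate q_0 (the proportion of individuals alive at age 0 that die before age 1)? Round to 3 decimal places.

0.030

q_0 = (l_0 − l_1) / l_0 = (1 − 0.97) / 1
     = 0.03 / 1 = 0.03 → 0.030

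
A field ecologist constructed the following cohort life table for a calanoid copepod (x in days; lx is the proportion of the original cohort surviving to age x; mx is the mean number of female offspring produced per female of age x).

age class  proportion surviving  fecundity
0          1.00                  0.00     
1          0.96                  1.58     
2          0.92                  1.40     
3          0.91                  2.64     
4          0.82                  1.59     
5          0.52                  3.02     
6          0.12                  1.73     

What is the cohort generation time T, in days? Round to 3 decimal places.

3.090

lx·mx: 0, 1.5168, 1.288, 2.4024, 1.3038, 1.5704, 0.2076 → R0 = 8.289
x·lx·mx: 0, 1.5168, 2.576, 7.2072, 5.2152, 7.852, 1.2456 → Σ = 25.6128
T = 25.6128 / 8.289 = 3.089975… → 3.090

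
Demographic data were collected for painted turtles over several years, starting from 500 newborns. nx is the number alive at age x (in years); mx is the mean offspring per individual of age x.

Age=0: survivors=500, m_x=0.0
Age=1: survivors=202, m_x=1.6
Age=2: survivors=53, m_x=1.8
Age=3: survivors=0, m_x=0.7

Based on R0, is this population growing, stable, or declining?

declining

lx = nx/n0 = nx/500: 1, 0.404, 0.106, 0
R0 = Σ lx·mx = 0 + 0.6464 + 0.1908 + 0 = 0.8372
R0 < 1, so the population is declining.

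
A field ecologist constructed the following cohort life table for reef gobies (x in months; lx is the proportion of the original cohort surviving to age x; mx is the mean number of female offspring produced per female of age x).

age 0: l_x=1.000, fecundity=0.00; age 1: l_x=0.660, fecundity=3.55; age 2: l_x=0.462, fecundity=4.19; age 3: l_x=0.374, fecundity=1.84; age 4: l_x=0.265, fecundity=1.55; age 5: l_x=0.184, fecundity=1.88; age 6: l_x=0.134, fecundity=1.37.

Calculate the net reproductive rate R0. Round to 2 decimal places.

lx·mx by age: 0, 2.343, 1.93578, 0.68816, 0.41075, 0.34592, 0.18358
R0 = Σ lx·mx = 5.90719 → 5.91

5.91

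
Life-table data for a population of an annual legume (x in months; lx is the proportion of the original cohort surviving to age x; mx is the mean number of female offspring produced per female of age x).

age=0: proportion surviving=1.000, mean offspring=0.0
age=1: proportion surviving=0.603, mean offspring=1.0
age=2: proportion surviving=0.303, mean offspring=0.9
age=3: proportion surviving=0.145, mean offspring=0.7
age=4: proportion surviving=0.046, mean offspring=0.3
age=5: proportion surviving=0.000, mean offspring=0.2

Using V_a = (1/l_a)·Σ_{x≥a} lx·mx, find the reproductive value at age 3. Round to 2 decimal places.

lx·mx for x ≥ 3: 0.1015, 0.0138, 0 → sum = 0.1153
V_3 = 0.1153 / l_3 = 0.1153 / 0.145 = 0.795172… → 0.80

0.80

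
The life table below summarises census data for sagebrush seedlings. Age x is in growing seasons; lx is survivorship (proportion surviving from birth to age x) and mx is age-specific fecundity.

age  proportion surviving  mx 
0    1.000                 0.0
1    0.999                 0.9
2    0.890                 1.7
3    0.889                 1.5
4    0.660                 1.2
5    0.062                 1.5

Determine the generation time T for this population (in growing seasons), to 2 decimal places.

lx·mx: 0, 0.8991, 1.513, 1.3335, 0.792, 0.093 → R0 = 4.6306
x·lx·mx: 0, 0.8991, 3.026, 4.0005, 3.168, 0.465 → Σ = 11.5586
T = 11.5586 / 4.6306 = 2.496134… → 2.50

2.50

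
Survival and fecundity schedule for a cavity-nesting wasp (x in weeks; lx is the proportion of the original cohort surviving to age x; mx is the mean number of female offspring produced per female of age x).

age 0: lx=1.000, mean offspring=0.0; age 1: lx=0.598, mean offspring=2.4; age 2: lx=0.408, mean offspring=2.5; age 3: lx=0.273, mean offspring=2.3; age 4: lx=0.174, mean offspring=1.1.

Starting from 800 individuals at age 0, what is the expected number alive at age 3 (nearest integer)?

218

Expected survivors = N0 · l_3 = 800 × 0.273 = 218.4 → 218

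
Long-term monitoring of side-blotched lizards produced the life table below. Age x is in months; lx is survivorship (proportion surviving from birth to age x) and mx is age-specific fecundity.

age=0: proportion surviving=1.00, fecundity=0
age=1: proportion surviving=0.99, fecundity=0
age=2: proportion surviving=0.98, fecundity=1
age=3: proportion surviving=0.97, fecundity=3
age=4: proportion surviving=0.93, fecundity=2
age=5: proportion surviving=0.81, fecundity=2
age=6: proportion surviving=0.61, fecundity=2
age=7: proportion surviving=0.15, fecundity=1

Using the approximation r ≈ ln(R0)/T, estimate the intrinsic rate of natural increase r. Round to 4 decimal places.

0.5476

R0 = Σ lx·mx = 0 + 0 + 0.98 + 2.91 + 1.86 + 1.62 + 1.22 + 0.15 = 8.74
Σ x·lx·mx = 34.6; T = 34.6/8.74 = 3.95881…
r ≈ ln(R0)/T = ln(8.74)/3.95881… = 0.547617… → 0.5476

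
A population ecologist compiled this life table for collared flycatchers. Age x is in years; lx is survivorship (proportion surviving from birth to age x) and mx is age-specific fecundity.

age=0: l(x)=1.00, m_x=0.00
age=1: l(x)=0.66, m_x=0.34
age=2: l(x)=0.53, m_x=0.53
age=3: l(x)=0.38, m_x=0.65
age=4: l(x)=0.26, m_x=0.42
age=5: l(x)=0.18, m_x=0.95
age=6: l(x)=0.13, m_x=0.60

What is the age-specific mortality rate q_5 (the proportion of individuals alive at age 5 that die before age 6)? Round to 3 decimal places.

q_5 = (l_5 − l_6) / l_5 = (0.18 − 0.13) / 0.18
     = 0.05 / 0.18 = 0.277778… → 0.278

0.278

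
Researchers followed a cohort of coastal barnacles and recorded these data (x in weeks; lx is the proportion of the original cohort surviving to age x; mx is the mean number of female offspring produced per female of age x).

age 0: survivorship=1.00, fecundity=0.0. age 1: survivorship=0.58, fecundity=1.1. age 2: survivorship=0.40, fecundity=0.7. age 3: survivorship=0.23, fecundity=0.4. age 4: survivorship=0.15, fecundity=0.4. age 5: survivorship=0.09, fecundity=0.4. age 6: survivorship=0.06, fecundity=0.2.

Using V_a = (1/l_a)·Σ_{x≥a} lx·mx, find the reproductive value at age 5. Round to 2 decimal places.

0.53

lx·mx for x ≥ 5: 0.036, 0.012 → sum = 0.048
V_5 = 0.048 / l_5 = 0.048 / 0.09 = 0.533333… → 0.53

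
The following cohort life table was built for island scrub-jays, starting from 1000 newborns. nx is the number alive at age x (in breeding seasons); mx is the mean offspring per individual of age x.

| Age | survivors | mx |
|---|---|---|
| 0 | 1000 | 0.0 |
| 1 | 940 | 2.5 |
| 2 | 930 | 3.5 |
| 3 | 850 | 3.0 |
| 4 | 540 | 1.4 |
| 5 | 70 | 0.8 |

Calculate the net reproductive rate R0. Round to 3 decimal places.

lx = nx/n0 = nx/1000: 1, 0.94, 0.93, 0.85, 0.54, 0.07
lx·mx by age: 0, 2.35, 3.255, 2.55, 0.756, 0.056
R0 = Σ lx·mx = 8.967 → 8.967

8.967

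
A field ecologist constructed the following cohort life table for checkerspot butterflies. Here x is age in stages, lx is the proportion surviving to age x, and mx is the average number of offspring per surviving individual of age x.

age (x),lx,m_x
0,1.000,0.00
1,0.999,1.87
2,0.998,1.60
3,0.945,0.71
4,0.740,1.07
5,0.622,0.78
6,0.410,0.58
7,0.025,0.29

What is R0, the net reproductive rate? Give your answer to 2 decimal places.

5.66

lx·mx by age: 0, 1.86813, 1.5968, 0.67095, 0.7918, 0.48516, 0.2378, 0.00725
R0 = Σ lx·mx = 5.65789 → 5.66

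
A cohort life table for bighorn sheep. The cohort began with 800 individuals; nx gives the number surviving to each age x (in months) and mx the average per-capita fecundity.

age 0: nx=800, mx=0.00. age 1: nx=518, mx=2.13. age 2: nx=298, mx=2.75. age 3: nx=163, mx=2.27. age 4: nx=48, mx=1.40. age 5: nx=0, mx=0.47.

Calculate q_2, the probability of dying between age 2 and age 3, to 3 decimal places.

lx = nx/n0 = nx/800: 1, 0.6475, 0.3725, 0.20375, 0.06, 0
q_2 = (l_2 − l_3) / l_2 = (0.3725 − 0.20375) / 0.3725
     = 0.16875 / 0.3725 = 0.45302… → 0.453

0.453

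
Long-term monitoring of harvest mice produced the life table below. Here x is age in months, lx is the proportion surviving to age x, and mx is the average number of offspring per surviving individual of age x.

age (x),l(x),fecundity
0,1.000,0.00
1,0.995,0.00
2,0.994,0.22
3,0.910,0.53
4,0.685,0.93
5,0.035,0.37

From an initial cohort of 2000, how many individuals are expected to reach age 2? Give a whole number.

1988

Expected survivors = N0 · l_2 = 2000 × 0.994 = 1988 → 1988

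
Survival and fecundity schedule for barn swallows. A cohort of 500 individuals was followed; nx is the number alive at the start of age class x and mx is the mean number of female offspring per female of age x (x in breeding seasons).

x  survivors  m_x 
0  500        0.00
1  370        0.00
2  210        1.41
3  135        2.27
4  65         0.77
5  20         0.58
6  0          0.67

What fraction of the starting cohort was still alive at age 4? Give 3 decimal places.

0.130

l_4 = n_4/n_0 = 65/500 = 0.13 → 0.130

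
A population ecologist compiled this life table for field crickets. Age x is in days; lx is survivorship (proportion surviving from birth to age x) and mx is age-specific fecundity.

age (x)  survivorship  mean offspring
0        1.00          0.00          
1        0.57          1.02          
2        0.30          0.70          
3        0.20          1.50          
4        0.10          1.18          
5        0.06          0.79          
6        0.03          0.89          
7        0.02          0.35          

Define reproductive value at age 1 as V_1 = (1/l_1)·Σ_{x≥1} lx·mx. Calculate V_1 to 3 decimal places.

lx·mx for x ≥ 1: 0.5814, 0.21, 0.3, 0.118, 0.0474, 0.0267, 0.007 → sum = 1.2905
V_1 = 1.2905 / l_1 = 1.2905 / 0.57 = 2.264035… → 2.264

2.264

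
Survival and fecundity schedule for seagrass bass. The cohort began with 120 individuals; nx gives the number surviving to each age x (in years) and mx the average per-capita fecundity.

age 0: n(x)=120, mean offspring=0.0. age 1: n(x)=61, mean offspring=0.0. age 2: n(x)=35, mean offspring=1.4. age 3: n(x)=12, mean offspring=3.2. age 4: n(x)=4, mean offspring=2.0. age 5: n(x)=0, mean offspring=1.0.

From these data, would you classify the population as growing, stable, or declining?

lx = nx/n0 = nx/120: 1, 0.50833…, 0.29167…, 0.1, 0.03333…, 0
R0 = Σ lx·mx = 0 + 0 + 0.408333… + 0.32 + 0.066667… + 0 = 0.795…
R0 < 1, so the population is declining.

declining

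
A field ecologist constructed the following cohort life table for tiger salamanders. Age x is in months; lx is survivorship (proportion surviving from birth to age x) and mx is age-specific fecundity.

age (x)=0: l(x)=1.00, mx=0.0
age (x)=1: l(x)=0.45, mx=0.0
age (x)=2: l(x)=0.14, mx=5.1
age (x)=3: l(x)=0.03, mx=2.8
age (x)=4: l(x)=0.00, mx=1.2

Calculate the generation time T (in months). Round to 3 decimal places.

2.105

lx·mx: 0, 0, 0.714, 0.084, 0 → R0 = 0.798
x·lx·mx: 0, 0, 1.428, 0.252, 0 → Σ = 1.68
T = 1.68 / 0.798 = 2.105263… → 2.105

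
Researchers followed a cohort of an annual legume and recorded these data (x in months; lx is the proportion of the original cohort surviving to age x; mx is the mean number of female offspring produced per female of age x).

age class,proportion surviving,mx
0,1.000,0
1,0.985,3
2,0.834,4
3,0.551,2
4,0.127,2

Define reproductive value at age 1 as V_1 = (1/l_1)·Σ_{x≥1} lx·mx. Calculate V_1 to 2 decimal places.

7.76

lx·mx for x ≥ 1: 2.955, 3.336, 1.102, 0.254 → sum = 7.647
V_1 = 7.647 / l_1 = 7.647 / 0.985 = 7.763452… → 7.76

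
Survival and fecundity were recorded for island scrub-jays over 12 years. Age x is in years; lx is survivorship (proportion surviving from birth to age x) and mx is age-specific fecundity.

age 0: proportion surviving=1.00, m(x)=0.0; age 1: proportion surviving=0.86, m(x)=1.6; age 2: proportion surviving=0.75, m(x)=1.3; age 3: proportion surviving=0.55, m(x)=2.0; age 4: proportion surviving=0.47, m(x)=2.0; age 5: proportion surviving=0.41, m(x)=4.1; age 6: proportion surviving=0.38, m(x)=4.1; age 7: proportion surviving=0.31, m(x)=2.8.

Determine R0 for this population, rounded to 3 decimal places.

8.498

lx·mx by age: 0, 1.376, 0.975, 1.1, 0.94, 1.681, 1.558, 0.868
R0 = Σ lx·mx = 8.498 → 8.498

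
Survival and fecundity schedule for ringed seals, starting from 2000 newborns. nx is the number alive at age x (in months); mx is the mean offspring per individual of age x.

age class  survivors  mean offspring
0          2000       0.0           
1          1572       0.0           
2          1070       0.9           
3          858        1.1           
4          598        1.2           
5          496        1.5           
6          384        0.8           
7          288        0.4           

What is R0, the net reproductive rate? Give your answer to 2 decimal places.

lx = nx/n0 = nx/2000: 1, 0.786, 0.535, 0.429, 0.299, 0.248, 0.192, 0.144
lx·mx by age: 0, 0, 0.4815, 0.4719, 0.3588, 0.372, 0.1536, 0.0576
R0 = Σ lx·mx = 1.8954 → 1.90

1.90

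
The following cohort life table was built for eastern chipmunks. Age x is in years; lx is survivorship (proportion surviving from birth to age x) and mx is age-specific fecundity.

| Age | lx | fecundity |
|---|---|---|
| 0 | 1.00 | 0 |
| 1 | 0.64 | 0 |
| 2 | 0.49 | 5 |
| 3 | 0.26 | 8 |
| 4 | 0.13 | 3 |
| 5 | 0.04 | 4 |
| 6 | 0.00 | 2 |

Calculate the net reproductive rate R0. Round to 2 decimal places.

5.08

lx·mx by age: 0, 0, 2.45, 2.08, 0.39, 0.16, 0
R0 = Σ lx·mx = 5.08 → 5.08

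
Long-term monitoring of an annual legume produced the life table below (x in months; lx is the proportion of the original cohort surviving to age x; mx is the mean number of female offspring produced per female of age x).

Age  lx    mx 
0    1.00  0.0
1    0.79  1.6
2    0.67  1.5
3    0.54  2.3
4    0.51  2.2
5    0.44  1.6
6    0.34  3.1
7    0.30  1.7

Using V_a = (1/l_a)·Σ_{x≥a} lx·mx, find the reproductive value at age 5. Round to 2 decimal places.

lx·mx for x ≥ 5: 0.704, 1.054, 0.51 → sum = 2.268
V_5 = 2.268 / l_5 = 2.268 / 0.44 = 5.154545… → 5.15

5.15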